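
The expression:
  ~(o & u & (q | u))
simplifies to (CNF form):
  ~o | ~u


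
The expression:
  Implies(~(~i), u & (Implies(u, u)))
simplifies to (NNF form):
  u | ~i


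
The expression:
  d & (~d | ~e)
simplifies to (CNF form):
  d & ~e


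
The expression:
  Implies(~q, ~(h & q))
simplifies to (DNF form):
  True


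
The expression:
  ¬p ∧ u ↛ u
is never true.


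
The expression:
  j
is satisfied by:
  {j: True}


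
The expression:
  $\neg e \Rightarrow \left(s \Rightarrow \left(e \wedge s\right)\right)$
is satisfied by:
  {e: True, s: False}
  {s: False, e: False}
  {s: True, e: True}


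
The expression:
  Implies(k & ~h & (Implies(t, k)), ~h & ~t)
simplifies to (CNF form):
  h | ~k | ~t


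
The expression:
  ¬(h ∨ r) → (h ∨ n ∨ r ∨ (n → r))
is always true.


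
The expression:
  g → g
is always true.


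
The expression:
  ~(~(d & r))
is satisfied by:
  {r: True, d: True}


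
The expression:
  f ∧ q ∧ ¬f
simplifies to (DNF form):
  False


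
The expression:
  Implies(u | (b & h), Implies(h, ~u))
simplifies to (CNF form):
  ~h | ~u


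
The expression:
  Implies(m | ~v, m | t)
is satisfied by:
  {t: True, m: True, v: True}
  {t: True, m: True, v: False}
  {t: True, v: True, m: False}
  {t: True, v: False, m: False}
  {m: True, v: True, t: False}
  {m: True, v: False, t: False}
  {v: True, m: False, t: False}


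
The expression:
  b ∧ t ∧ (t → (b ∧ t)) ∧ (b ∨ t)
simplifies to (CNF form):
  b ∧ t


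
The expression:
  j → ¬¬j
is always true.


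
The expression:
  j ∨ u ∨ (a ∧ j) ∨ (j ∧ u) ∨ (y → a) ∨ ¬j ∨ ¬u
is always true.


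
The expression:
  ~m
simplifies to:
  ~m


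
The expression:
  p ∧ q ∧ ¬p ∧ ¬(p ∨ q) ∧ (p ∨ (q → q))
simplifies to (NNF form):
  False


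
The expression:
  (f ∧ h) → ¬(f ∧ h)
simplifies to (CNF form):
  ¬f ∨ ¬h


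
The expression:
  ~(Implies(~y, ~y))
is never true.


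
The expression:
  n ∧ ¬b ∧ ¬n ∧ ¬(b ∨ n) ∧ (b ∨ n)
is never true.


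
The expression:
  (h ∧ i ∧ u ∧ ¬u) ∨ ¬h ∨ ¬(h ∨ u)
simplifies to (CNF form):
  ¬h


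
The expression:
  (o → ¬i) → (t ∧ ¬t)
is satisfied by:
  {i: True, o: True}


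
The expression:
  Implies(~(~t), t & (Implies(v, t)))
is always true.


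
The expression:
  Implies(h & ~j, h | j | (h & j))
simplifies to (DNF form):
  True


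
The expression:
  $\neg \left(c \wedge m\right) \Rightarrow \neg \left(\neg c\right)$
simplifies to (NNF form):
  $c$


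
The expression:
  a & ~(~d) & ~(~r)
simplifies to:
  a & d & r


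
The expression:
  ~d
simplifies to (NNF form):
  ~d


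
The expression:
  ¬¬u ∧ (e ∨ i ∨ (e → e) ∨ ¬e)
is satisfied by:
  {u: True}


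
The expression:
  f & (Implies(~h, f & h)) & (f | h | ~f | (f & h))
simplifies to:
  f & h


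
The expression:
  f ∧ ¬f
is never true.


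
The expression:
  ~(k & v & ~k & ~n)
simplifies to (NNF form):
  True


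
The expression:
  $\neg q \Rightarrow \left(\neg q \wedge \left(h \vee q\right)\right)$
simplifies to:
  $h \vee q$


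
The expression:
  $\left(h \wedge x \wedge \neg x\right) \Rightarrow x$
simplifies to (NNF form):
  $\text{True}$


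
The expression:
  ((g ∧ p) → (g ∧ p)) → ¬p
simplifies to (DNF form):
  ¬p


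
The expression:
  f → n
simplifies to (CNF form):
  n ∨ ¬f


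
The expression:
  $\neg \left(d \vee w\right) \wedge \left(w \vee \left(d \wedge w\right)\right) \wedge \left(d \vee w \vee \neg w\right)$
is never true.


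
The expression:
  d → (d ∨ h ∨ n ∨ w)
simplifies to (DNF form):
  True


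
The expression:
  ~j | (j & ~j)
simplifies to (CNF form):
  ~j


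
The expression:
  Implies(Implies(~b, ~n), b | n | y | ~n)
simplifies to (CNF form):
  True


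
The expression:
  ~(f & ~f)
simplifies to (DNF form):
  True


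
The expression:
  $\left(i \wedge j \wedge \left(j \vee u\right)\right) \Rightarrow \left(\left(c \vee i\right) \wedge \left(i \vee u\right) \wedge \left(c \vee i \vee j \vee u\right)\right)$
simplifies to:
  $\text{True}$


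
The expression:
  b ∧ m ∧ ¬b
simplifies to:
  False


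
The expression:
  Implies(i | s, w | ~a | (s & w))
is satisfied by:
  {w: True, s: False, a: False, i: False}
  {i: True, w: True, s: False, a: False}
  {w: True, s: True, i: False, a: False}
  {i: True, w: True, s: True, a: False}
  {i: False, s: False, w: False, a: False}
  {i: True, s: False, w: False, a: False}
  {s: True, i: False, w: False, a: False}
  {i: True, s: True, w: False, a: False}
  {a: True, w: True, i: False, s: False}
  {a: True, i: True, w: True, s: False}
  {a: True, w: True, s: True, i: False}
  {a: True, i: True, w: True, s: True}
  {a: True, i: False, s: False, w: False}


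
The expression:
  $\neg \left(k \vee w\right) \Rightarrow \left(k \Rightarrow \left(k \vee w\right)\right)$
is always true.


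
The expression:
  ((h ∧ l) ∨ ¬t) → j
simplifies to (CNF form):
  (j ∨ t) ∧ (j ∨ t ∨ ¬h) ∧ (j ∨ t ∨ ¬l) ∧ (j ∨ ¬h ∨ ¬l)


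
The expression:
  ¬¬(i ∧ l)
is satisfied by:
  {i: True, l: True}


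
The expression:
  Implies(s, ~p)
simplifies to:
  ~p | ~s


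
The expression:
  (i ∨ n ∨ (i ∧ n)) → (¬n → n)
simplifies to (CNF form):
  n ∨ ¬i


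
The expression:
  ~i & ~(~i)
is never true.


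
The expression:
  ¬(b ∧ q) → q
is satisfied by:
  {q: True}


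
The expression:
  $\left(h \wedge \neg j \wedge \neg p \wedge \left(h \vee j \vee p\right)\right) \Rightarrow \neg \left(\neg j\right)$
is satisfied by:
  {p: True, j: True, h: False}
  {p: True, j: False, h: False}
  {j: True, p: False, h: False}
  {p: False, j: False, h: False}
  {h: True, p: True, j: True}
  {h: True, p: True, j: False}
  {h: True, j: True, p: False}


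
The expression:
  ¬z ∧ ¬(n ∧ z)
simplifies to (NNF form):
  ¬z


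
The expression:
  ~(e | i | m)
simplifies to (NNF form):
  ~e & ~i & ~m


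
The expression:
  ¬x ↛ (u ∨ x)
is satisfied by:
  {x: False, u: False}


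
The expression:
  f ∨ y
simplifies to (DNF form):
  f ∨ y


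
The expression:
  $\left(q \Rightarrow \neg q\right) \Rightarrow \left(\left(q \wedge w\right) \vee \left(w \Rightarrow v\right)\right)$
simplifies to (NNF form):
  $q \vee v \vee \neg w$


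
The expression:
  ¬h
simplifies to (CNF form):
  ¬h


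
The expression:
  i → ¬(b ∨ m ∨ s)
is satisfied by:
  {s: False, b: False, i: False, m: False}
  {m: True, s: False, b: False, i: False}
  {b: True, m: False, s: False, i: False}
  {m: True, b: True, s: False, i: False}
  {s: True, m: False, b: False, i: False}
  {m: True, s: True, b: False, i: False}
  {b: True, s: True, m: False, i: False}
  {m: True, b: True, s: True, i: False}
  {i: True, m: False, s: False, b: False}


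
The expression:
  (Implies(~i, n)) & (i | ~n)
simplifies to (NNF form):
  i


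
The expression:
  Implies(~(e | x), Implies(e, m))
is always true.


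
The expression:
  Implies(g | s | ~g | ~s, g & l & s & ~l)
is never true.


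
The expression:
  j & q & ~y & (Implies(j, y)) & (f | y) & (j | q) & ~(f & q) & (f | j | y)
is never true.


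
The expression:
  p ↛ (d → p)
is never true.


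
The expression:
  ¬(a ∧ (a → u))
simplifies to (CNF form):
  ¬a ∨ ¬u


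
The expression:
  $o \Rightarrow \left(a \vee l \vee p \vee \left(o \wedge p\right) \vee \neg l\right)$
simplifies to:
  $\text{True}$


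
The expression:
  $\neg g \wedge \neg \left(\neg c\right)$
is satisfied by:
  {c: True, g: False}


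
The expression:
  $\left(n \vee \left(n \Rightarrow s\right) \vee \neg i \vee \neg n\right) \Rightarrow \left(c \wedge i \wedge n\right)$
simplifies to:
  $c \wedge i \wedge n$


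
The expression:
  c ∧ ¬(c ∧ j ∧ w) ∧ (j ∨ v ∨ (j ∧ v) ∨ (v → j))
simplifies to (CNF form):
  c ∧ (¬j ∨ ¬w)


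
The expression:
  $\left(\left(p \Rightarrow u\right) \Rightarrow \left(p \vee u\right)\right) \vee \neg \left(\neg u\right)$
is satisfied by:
  {u: True, p: True}
  {u: True, p: False}
  {p: True, u: False}


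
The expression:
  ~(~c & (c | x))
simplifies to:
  c | ~x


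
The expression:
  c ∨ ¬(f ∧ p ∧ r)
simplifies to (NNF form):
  c ∨ ¬f ∨ ¬p ∨ ¬r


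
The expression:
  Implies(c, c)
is always true.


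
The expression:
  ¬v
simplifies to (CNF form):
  ¬v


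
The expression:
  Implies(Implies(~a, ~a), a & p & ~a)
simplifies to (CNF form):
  False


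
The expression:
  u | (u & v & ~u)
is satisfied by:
  {u: True}


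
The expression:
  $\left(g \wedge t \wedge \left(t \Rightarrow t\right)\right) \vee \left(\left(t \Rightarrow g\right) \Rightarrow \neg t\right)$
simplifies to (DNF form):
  $\text{True}$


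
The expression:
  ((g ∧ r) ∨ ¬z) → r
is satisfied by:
  {r: True, z: True}
  {r: True, z: False}
  {z: True, r: False}


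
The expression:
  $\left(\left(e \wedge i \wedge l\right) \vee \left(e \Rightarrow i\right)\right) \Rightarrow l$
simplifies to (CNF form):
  $\left(e \vee l\right) \wedge \left(l \vee \neg i\right)$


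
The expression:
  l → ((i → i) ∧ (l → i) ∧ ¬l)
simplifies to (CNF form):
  ¬l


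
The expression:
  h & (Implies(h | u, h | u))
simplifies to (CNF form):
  h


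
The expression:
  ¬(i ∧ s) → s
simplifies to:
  s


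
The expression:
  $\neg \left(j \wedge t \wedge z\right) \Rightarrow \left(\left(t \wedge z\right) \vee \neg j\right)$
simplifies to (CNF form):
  $\left(t \vee \neg j\right) \wedge \left(z \vee \neg j\right)$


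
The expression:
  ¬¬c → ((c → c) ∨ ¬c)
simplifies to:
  True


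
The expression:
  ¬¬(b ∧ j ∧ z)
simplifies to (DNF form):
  b ∧ j ∧ z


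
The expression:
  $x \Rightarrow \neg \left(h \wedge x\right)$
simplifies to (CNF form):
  $\neg h \vee \neg x$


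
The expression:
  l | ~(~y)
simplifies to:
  l | y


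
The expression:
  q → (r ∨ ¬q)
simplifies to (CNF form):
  r ∨ ¬q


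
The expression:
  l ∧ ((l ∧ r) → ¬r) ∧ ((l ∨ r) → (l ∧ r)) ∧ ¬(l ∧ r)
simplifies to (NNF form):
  False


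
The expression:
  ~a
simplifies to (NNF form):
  ~a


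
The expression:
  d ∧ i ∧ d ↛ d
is never true.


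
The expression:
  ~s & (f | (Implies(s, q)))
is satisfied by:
  {s: False}


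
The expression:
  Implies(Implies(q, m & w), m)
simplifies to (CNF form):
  m | q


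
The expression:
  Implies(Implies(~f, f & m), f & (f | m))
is always true.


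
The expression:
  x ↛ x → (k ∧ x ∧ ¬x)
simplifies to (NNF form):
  True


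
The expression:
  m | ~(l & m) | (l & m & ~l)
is always true.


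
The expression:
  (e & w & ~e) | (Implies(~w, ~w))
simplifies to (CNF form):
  True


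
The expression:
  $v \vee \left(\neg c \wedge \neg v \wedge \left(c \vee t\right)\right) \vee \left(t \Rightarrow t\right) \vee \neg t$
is always true.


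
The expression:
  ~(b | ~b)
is never true.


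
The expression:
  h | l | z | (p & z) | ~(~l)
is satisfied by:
  {z: True, l: True, h: True}
  {z: True, l: True, h: False}
  {z: True, h: True, l: False}
  {z: True, h: False, l: False}
  {l: True, h: True, z: False}
  {l: True, h: False, z: False}
  {h: True, l: False, z: False}


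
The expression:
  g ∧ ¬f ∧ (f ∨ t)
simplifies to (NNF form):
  g ∧ t ∧ ¬f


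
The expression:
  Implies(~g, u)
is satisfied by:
  {g: True, u: True}
  {g: True, u: False}
  {u: True, g: False}


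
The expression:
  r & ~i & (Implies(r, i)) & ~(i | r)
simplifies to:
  False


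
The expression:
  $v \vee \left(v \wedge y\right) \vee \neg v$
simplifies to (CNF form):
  $\text{True}$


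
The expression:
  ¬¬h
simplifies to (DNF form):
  h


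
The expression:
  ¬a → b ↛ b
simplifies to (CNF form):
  a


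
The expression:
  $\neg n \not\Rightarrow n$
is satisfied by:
  {n: False}


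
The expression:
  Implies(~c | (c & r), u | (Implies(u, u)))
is always true.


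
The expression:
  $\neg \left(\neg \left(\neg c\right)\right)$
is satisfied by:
  {c: False}


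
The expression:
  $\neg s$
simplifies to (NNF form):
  $\neg s$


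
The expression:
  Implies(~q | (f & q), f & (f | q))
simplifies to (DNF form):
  f | q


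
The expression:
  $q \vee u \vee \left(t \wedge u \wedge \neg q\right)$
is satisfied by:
  {q: True, u: True}
  {q: True, u: False}
  {u: True, q: False}


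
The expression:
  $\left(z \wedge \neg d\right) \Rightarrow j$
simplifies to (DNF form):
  $d \vee j \vee \neg z$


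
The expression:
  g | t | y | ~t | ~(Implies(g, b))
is always true.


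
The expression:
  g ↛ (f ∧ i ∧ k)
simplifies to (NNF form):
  g ∧ (¬f ∨ ¬i ∨ ¬k)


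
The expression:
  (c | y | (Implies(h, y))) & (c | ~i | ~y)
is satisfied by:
  {c: True, h: False, i: False, y: False}
  {y: True, c: True, h: False, i: False}
  {c: True, i: True, h: False, y: False}
  {y: True, c: True, i: True, h: False}
  {c: True, h: True, i: False, y: False}
  {c: True, y: True, h: True, i: False}
  {c: True, i: True, h: True, y: False}
  {y: True, c: True, i: True, h: True}
  {y: False, h: False, i: False, c: False}
  {y: True, h: False, i: False, c: False}
  {i: True, y: False, h: False, c: False}
  {y: True, h: True, i: False, c: False}


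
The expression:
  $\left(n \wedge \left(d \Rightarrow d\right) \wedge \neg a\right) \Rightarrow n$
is always true.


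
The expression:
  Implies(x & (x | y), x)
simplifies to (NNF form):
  True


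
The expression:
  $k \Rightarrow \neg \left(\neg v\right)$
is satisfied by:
  {v: True, k: False}
  {k: False, v: False}
  {k: True, v: True}


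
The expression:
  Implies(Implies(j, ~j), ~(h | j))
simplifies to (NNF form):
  j | ~h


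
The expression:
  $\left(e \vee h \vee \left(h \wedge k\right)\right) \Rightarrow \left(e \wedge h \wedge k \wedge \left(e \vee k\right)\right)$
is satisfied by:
  {k: True, h: False, e: False}
  {k: False, h: False, e: False}
  {h: True, e: True, k: True}


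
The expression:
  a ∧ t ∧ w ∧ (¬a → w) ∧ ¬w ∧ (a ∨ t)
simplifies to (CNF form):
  False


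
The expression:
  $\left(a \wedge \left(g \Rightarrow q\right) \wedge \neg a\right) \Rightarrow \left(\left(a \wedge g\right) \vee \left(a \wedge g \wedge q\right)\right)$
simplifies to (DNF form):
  $\text{True}$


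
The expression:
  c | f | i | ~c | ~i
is always true.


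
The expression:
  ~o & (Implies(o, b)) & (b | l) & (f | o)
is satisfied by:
  {b: True, l: True, f: True, o: False}
  {b: True, f: True, o: False, l: False}
  {l: True, f: True, o: False, b: False}


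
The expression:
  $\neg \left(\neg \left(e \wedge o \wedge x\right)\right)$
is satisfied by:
  {e: True, x: True, o: True}


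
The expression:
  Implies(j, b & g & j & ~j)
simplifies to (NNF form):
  ~j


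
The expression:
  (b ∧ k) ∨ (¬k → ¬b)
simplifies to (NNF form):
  k ∨ ¬b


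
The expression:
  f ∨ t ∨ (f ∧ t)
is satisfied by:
  {t: True, f: True}
  {t: True, f: False}
  {f: True, t: False}


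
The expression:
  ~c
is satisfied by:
  {c: False}


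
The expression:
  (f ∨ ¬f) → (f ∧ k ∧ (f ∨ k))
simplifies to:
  f ∧ k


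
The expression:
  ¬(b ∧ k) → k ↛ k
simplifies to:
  b ∧ k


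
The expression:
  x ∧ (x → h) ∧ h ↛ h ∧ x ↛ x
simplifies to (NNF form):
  False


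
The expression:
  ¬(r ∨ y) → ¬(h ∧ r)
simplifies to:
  True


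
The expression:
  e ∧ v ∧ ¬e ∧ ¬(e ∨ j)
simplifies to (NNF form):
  False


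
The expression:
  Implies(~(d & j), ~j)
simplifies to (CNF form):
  d | ~j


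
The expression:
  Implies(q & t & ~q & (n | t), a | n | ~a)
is always true.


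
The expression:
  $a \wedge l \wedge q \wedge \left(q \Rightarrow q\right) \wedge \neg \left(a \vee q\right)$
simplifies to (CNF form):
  $\text{False}$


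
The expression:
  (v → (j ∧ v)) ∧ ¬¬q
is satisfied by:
  {j: True, q: True, v: False}
  {q: True, v: False, j: False}
  {v: True, j: True, q: True}


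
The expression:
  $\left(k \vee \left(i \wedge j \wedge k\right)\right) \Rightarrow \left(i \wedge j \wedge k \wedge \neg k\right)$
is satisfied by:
  {k: False}


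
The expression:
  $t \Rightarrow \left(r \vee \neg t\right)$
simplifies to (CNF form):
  $r \vee \neg t$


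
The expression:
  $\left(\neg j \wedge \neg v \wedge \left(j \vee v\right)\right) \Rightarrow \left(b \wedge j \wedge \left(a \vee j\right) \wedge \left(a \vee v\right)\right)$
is always true.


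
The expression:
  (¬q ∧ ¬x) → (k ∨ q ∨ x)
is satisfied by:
  {x: True, q: True, k: True}
  {x: True, q: True, k: False}
  {x: True, k: True, q: False}
  {x: True, k: False, q: False}
  {q: True, k: True, x: False}
  {q: True, k: False, x: False}
  {k: True, q: False, x: False}


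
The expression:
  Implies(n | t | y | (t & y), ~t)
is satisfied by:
  {t: False}


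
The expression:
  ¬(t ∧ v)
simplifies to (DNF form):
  ¬t ∨ ¬v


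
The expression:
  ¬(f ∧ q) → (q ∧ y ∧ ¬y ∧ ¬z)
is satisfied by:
  {f: True, q: True}


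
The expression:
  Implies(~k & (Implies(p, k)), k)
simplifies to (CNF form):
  k | p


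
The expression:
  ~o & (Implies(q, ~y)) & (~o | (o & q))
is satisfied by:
  {q: False, o: False, y: False}
  {y: True, q: False, o: False}
  {q: True, y: False, o: False}


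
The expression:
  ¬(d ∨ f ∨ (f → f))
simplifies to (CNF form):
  False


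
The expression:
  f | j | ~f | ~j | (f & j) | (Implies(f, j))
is always true.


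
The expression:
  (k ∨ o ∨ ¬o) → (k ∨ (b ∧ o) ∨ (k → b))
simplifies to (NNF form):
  True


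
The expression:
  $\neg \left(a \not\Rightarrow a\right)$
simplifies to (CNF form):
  $\text{True}$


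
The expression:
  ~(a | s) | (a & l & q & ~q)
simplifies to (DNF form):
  ~a & ~s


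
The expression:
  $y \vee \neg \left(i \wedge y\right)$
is always true.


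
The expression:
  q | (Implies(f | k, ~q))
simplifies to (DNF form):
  True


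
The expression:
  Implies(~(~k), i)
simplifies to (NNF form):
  i | ~k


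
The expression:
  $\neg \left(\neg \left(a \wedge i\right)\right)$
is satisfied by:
  {a: True, i: True}


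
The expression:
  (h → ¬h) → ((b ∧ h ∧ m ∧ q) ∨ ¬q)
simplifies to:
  h ∨ ¬q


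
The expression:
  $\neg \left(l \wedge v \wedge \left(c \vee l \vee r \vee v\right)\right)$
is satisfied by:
  {l: False, v: False}
  {v: True, l: False}
  {l: True, v: False}


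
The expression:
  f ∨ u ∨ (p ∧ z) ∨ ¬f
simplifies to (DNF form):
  True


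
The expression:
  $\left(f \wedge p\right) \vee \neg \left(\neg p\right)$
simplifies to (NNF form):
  $p$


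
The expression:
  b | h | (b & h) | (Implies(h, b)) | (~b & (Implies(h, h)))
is always true.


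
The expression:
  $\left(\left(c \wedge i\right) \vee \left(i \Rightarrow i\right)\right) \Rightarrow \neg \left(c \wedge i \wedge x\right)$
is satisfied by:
  {c: False, x: False, i: False}
  {i: True, c: False, x: False}
  {x: True, c: False, i: False}
  {i: True, x: True, c: False}
  {c: True, i: False, x: False}
  {i: True, c: True, x: False}
  {x: True, c: True, i: False}


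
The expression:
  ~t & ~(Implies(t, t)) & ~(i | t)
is never true.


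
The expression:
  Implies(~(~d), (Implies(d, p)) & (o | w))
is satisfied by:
  {p: True, w: True, o: True, d: False}
  {p: True, w: True, o: False, d: False}
  {p: True, o: True, w: False, d: False}
  {p: True, o: False, w: False, d: False}
  {w: True, o: True, p: False, d: False}
  {w: True, o: False, p: False, d: False}
  {o: True, p: False, w: False, d: False}
  {o: False, p: False, w: False, d: False}
  {d: True, p: True, w: True, o: True}
  {d: True, p: True, w: True, o: False}
  {d: True, p: True, o: True, w: False}


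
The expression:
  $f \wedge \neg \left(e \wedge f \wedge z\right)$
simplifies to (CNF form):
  $f \wedge \left(\neg e \vee \neg z\right)$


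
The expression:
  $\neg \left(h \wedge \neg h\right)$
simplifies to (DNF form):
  $\text{True}$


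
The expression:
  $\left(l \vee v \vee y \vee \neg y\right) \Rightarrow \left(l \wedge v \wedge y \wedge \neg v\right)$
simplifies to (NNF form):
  $\text{False}$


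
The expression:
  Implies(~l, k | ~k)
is always true.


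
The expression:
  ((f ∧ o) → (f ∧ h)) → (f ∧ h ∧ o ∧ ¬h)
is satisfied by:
  {f: True, o: True, h: False}


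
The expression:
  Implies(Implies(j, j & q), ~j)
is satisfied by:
  {q: False, j: False}
  {j: True, q: False}
  {q: True, j: False}


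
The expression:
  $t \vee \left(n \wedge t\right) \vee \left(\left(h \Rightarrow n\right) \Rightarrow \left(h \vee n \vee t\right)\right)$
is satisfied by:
  {n: True, t: True, h: True}
  {n: True, t: True, h: False}
  {n: True, h: True, t: False}
  {n: True, h: False, t: False}
  {t: True, h: True, n: False}
  {t: True, h: False, n: False}
  {h: True, t: False, n: False}


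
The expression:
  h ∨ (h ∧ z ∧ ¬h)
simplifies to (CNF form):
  h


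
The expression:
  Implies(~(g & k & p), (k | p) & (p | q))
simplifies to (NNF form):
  p | (k & q)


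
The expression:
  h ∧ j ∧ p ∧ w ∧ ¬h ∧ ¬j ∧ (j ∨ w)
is never true.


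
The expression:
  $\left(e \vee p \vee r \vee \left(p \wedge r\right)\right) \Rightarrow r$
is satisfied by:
  {r: True, p: False, e: False}
  {r: True, e: True, p: False}
  {r: True, p: True, e: False}
  {r: True, e: True, p: True}
  {e: False, p: False, r: False}


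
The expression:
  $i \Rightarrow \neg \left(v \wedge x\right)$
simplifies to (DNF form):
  $\neg i \vee \neg v \vee \neg x$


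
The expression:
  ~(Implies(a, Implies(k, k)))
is never true.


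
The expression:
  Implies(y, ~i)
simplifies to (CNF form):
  ~i | ~y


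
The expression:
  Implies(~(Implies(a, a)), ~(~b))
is always true.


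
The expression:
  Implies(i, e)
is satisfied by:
  {e: True, i: False}
  {i: False, e: False}
  {i: True, e: True}


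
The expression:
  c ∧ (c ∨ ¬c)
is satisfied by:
  {c: True}


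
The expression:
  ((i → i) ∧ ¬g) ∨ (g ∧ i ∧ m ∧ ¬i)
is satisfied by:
  {g: False}


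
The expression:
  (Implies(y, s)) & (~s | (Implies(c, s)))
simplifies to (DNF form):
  s | ~y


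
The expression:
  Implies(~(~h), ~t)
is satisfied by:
  {h: False, t: False}
  {t: True, h: False}
  {h: True, t: False}


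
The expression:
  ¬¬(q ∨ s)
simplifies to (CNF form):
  q ∨ s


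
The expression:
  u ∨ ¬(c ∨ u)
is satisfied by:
  {u: True, c: False}
  {c: False, u: False}
  {c: True, u: True}


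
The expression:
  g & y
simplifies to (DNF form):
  g & y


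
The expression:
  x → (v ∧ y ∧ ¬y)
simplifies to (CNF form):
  ¬x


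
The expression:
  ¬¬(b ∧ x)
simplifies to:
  b ∧ x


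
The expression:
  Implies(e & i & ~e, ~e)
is always true.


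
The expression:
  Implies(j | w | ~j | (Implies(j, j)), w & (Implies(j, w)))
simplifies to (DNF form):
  w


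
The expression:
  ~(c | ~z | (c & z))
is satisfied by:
  {z: True, c: False}


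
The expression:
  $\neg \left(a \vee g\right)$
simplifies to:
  $\neg a \wedge \neg g$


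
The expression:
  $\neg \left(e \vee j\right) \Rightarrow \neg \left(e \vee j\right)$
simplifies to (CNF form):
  $\text{True}$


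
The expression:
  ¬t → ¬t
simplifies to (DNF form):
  True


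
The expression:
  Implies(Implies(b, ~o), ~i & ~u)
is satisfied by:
  {o: True, b: True, i: False, u: False}
  {o: True, i: False, b: False, u: False}
  {b: True, o: False, i: False, u: False}
  {o: False, i: False, b: False, u: False}
  {o: True, u: True, b: True, i: False}
  {o: True, i: True, b: True, u: False}
  {u: True, o: True, i: True, b: True}


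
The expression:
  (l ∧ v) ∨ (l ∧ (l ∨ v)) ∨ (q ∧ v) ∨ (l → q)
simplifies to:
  True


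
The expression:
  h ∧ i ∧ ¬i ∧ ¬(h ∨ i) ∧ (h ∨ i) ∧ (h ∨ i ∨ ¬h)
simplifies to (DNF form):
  False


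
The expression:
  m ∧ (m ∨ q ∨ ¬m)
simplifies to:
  m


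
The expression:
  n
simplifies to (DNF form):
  n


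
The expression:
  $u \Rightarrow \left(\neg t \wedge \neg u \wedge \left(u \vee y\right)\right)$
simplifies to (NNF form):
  $\neg u$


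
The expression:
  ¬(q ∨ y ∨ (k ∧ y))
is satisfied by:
  {q: False, y: False}


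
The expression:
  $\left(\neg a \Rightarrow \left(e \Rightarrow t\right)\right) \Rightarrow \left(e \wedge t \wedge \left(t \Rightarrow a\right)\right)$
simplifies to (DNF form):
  $\left(a \wedge e \wedge t\right) \vee \left(a \wedge e \wedge \neg a\right) \vee \left(e \wedge t \wedge \neg t\right) \vee \left(e \wedge \neg a \wedge \neg t\right)$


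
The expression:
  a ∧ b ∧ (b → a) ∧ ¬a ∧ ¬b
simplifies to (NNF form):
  False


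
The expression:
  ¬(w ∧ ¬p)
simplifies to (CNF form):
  p ∨ ¬w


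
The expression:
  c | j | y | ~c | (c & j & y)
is always true.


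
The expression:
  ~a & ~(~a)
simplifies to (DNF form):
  False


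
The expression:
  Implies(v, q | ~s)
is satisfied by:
  {q: True, s: False, v: False}
  {s: False, v: False, q: False}
  {q: True, v: True, s: False}
  {v: True, s: False, q: False}
  {q: True, s: True, v: False}
  {s: True, q: False, v: False}
  {q: True, v: True, s: True}


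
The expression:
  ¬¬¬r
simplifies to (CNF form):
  ¬r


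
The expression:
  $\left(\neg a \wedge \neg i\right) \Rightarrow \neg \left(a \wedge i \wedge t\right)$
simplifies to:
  $\text{True}$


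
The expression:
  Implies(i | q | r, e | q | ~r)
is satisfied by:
  {q: True, e: True, r: False}
  {q: True, e: False, r: False}
  {e: True, q: False, r: False}
  {q: False, e: False, r: False}
  {r: True, q: True, e: True}
  {r: True, q: True, e: False}
  {r: True, e: True, q: False}


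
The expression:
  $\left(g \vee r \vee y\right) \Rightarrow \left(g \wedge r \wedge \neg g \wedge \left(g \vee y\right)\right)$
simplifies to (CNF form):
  $\neg g \wedge \neg r \wedge \neg y$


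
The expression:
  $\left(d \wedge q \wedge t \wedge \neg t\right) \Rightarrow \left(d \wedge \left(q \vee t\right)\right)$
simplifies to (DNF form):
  $\text{True}$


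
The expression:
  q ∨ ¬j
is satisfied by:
  {q: True, j: False}
  {j: False, q: False}
  {j: True, q: True}


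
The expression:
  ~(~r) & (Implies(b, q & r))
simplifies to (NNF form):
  r & (q | ~b)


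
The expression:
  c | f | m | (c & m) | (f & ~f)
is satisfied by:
  {c: True, m: True, f: True}
  {c: True, m: True, f: False}
  {c: True, f: True, m: False}
  {c: True, f: False, m: False}
  {m: True, f: True, c: False}
  {m: True, f: False, c: False}
  {f: True, m: False, c: False}


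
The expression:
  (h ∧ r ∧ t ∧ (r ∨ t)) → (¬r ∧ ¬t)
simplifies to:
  ¬h ∨ ¬r ∨ ¬t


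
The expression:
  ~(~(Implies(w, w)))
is always true.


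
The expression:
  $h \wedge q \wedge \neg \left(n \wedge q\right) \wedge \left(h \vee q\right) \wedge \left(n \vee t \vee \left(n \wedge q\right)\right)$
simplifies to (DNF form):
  $h \wedge q \wedge t \wedge \neg n$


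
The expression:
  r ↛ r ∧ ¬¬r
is never true.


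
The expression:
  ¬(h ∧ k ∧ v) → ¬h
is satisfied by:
  {k: True, v: True, h: False}
  {k: True, v: False, h: False}
  {v: True, k: False, h: False}
  {k: False, v: False, h: False}
  {k: True, h: True, v: True}


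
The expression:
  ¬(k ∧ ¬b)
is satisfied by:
  {b: True, k: False}
  {k: False, b: False}
  {k: True, b: True}


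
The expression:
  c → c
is always true.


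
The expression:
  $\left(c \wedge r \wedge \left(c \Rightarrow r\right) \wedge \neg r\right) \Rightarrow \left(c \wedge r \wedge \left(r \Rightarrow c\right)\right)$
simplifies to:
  $\text{True}$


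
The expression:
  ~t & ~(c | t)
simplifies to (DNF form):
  ~c & ~t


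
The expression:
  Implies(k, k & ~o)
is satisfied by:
  {k: False, o: False}
  {o: True, k: False}
  {k: True, o: False}


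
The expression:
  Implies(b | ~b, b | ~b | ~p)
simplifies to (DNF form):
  True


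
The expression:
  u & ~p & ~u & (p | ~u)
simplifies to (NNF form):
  False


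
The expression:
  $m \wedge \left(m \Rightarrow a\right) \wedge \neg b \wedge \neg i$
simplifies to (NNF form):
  $a \wedge m \wedge \neg b \wedge \neg i$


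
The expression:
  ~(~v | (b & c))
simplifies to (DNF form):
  (v & ~b) | (v & ~c)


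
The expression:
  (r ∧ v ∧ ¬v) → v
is always true.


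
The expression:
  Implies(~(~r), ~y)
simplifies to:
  ~r | ~y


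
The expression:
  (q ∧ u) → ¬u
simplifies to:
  ¬q ∨ ¬u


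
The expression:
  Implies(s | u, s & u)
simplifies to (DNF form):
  (s & u) | (~s & ~u)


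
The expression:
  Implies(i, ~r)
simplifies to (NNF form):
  ~i | ~r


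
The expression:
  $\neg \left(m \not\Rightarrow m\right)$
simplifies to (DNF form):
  $\text{True}$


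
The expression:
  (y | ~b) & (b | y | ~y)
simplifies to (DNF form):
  y | ~b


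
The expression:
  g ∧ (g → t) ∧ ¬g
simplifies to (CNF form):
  False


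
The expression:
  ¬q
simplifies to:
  ¬q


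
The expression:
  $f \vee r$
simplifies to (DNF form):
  $f \vee r$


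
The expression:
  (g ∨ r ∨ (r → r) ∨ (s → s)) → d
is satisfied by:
  {d: True}


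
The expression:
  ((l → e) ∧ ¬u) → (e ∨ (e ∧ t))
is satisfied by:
  {u: True, l: True, e: True}
  {u: True, l: True, e: False}
  {u: True, e: True, l: False}
  {u: True, e: False, l: False}
  {l: True, e: True, u: False}
  {l: True, e: False, u: False}
  {e: True, l: False, u: False}


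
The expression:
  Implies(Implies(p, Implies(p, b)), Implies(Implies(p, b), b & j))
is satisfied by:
  {j: True, p: True, b: False}
  {p: True, b: False, j: False}
  {b: True, j: True, p: True}
  {b: True, j: True, p: False}


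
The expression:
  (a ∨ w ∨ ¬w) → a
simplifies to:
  a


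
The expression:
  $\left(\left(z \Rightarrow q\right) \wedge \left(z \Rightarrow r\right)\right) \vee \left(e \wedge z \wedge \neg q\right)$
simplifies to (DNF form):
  $\left(e \wedge \neg q\right) \vee \left(q \wedge r\right) \vee \neg z$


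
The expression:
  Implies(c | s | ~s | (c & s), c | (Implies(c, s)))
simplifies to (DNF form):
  True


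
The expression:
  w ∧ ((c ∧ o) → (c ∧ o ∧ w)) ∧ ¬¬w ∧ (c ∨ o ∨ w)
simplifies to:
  w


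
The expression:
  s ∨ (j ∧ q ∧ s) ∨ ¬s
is always true.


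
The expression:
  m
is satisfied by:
  {m: True}


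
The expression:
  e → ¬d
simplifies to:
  ¬d ∨ ¬e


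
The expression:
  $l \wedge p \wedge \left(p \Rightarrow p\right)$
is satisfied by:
  {p: True, l: True}


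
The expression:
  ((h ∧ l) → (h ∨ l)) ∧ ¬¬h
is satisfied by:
  {h: True}


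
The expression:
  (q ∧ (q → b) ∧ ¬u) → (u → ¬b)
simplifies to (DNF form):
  True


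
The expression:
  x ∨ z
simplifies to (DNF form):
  x ∨ z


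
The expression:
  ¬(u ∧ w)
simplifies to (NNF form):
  ¬u ∨ ¬w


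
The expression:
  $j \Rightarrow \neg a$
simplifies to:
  $\neg a \vee \neg j$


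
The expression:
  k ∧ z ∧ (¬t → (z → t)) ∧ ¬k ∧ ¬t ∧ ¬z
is never true.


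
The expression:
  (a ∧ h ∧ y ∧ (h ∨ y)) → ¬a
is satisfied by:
  {h: False, y: False, a: False}
  {a: True, h: False, y: False}
  {y: True, h: False, a: False}
  {a: True, y: True, h: False}
  {h: True, a: False, y: False}
  {a: True, h: True, y: False}
  {y: True, h: True, a: False}


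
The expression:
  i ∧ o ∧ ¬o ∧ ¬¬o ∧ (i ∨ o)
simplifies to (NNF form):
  False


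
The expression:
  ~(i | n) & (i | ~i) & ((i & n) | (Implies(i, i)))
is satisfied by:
  {n: False, i: False}


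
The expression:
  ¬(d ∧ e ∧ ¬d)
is always true.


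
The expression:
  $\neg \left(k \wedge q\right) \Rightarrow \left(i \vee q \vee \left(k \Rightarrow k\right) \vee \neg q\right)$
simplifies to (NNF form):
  $\text{True}$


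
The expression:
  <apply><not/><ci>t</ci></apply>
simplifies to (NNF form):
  <apply><not/><ci>t</ci></apply>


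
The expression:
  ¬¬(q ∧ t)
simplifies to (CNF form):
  q ∧ t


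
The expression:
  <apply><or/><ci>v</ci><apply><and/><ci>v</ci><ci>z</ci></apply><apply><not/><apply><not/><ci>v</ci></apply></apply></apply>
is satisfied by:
  {v: True}


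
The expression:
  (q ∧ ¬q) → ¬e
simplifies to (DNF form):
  True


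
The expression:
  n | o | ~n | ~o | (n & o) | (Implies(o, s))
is always true.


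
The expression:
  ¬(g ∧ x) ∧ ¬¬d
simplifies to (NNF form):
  d ∧ (¬g ∨ ¬x)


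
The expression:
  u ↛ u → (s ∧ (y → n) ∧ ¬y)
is always true.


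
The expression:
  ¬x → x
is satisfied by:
  {x: True}


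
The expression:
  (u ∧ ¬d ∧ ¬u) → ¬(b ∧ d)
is always true.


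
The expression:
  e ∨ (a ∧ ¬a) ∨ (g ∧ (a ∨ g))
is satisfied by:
  {e: True, g: True}
  {e: True, g: False}
  {g: True, e: False}


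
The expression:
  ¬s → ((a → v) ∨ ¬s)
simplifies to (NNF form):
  True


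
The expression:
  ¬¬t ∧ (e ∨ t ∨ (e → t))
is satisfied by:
  {t: True}


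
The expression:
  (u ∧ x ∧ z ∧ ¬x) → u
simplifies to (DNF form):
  True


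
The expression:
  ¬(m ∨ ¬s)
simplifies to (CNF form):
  s ∧ ¬m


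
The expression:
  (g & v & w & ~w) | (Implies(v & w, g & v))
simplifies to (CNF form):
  g | ~v | ~w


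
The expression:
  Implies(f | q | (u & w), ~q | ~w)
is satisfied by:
  {w: False, q: False}
  {q: True, w: False}
  {w: True, q: False}


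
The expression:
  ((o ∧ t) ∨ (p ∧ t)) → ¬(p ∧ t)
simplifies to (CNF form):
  ¬p ∨ ¬t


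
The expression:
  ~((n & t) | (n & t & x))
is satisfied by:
  {t: False, n: False}
  {n: True, t: False}
  {t: True, n: False}


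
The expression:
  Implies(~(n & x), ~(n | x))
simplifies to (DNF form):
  (n & x) | (~n & ~x)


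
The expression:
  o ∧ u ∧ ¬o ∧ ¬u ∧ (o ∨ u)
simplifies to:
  False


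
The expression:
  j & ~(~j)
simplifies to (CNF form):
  j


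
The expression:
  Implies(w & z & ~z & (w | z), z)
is always true.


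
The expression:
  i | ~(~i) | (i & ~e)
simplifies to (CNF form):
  i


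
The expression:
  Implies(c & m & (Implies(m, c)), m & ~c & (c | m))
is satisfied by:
  {m: False, c: False}
  {c: True, m: False}
  {m: True, c: False}


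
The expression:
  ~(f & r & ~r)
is always true.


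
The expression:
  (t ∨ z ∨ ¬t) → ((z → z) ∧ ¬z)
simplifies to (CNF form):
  ¬z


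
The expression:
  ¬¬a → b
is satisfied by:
  {b: True, a: False}
  {a: False, b: False}
  {a: True, b: True}


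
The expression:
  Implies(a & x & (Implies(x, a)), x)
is always true.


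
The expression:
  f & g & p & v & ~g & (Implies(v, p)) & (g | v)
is never true.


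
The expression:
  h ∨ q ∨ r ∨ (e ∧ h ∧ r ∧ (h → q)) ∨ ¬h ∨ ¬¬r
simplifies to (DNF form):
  True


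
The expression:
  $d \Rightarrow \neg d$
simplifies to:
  $\neg d$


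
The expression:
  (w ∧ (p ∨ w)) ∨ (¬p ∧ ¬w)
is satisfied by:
  {w: True, p: False}
  {p: False, w: False}
  {p: True, w: True}


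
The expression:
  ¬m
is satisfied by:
  {m: False}


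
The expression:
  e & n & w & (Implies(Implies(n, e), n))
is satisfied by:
  {e: True, w: True, n: True}


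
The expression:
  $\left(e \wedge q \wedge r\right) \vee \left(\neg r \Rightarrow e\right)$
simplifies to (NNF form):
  $e \vee r$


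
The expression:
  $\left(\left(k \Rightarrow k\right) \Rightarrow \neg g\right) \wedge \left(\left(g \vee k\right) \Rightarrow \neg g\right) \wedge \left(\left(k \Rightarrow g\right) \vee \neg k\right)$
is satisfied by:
  {g: False, k: False}


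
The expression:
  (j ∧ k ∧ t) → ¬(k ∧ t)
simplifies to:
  ¬j ∨ ¬k ∨ ¬t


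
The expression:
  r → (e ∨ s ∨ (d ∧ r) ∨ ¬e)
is always true.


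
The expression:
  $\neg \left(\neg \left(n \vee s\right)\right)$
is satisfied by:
  {n: True, s: True}
  {n: True, s: False}
  {s: True, n: False}


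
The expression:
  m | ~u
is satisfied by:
  {m: True, u: False}
  {u: False, m: False}
  {u: True, m: True}


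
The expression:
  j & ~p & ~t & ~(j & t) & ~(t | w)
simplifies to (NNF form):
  j & ~p & ~t & ~w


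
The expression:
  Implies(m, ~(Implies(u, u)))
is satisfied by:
  {m: False}


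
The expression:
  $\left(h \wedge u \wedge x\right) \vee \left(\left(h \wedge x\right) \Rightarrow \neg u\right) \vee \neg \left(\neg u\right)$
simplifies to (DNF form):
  $\text{True}$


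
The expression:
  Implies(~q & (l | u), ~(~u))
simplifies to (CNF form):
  q | u | ~l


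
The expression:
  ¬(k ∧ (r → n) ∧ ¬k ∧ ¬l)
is always true.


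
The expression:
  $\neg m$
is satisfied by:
  {m: False}


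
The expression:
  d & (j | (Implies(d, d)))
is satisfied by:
  {d: True}


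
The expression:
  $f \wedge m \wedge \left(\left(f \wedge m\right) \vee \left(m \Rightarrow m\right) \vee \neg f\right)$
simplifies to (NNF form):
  $f \wedge m$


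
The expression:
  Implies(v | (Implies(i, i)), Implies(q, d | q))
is always true.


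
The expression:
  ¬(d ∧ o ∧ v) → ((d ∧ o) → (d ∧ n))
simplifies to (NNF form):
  n ∨ v ∨ ¬d ∨ ¬o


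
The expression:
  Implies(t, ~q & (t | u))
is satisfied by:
  {t: False, q: False}
  {q: True, t: False}
  {t: True, q: False}


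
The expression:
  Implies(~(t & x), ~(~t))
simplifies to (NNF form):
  t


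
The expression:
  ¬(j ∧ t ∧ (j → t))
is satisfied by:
  {t: False, j: False}
  {j: True, t: False}
  {t: True, j: False}


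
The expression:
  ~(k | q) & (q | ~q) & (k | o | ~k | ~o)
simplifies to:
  ~k & ~q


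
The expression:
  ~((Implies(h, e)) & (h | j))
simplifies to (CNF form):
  (h | ~h) & (h | ~j) & (~e | ~h) & (~e | ~j)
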